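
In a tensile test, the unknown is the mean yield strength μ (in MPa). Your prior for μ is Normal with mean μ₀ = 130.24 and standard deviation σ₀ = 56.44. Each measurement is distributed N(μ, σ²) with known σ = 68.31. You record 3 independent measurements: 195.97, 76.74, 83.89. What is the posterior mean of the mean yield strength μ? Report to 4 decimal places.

122.5981

For Normal data with known variance σ², a Normal(μ₀, σ₀²) prior on μ is conjugate. Posterior precision = 1/σ₀² + n/σ²; posterior mean is the precision-weighted average of μ₀ and x̄.
Σxᵢ = 195.97 + 76.74 + 83.89 = 356.6, so n·x̄ = 356.6.
σ₀² = 56.44² = 3185.4736, σ² = 68.31² = 4666.2561; σ² + n·σ₀² = 4666.2561 + 3·3185.4736 = 14222.6769.
Posterior mean = (μ₀/σ₀² + n·x̄/σ²)/(1/σ₀² + n/σ²) = (σ²·μ₀ + σ₀²·n·x̄)/(σ² + n·σ₀²) = (4666.2561·130.24 + 3185.4736·356.6)/14222.6769 = 1743673.080224/14222.6769 = 122.5981.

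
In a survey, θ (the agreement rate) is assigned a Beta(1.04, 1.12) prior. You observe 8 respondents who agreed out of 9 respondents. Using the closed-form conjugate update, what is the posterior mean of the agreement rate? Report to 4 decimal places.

The Beta prior is conjugate to a Binomial/Bernoulli likelihood; the update adds successes to α and failures to β.
Posterior: Beta(α+k, β+n−k) = Beta(1.04+8, 1.12+1) = Beta(9.04, 2.12).
Posterior mean = α/(α+β) = 9.04/11.16 = 0.8100.

0.8100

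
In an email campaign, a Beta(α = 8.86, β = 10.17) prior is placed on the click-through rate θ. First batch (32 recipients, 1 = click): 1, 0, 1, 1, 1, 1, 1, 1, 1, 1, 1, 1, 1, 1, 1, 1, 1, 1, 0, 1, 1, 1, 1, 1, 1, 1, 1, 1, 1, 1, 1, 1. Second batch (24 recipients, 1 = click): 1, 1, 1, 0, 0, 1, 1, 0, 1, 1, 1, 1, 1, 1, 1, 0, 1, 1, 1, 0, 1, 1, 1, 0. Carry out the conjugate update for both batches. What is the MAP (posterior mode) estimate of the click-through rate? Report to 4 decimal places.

0.7649

The Beta prior is conjugate to a Binomial/Bernoulli likelihood; the update adds successes to α and failures to β.
After batch 1: Beta(8.86+30, 10.17+2) = Beta(38.86, 12.17).
After batch 2: Beta(38.86+18, 12.17+6) = Beta(56.86, 18.17).
Mode of Beta(a,b) for a,b>1 is (a−1)/(a+b−2) = 55.86/73.03 = 0.7649.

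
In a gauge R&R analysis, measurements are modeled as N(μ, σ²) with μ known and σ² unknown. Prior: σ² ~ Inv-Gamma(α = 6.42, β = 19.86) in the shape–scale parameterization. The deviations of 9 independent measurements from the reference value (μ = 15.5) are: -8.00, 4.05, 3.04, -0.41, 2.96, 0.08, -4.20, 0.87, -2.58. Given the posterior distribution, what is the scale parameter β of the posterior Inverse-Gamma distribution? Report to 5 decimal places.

With known mean μ and an Inverse-Gamma(α, β) prior on σ², the Normal likelihood is conjugate: posterior is Inv-Gamma(α + n/2, β + Σ(xᵢ−μ)²/2).
Σ(xᵢ−μ)² = (-8.00)² + (4.05)² + (3.04)² + (-0.41)² + (2.96)² + (0.08)² + (-4.20)² + (0.87)² + (-2.58)² = 123.6335.
Posterior: Inv-Gamma(6.42 + 9/2, 19.86 + 123.6335/2) = Inv-Gamma(10.92, 81.67675).
Posterior β = 81.67675.

81.67675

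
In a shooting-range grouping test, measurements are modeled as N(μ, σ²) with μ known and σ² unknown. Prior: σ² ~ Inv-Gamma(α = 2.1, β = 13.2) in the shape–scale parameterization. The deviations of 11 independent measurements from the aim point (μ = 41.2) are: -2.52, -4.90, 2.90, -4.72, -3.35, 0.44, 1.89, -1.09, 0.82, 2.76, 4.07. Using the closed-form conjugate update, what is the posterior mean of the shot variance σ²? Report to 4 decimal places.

9.7333

With known mean μ and an Inverse-Gamma(α, β) prior on σ², the Normal likelihood is conjugate: posterior is Inv-Gamma(α + n/2, β + Σ(xᵢ−μ)²/2).
Σ(xᵢ−μ)² = (-2.52)² + (-4.90)² + (2.90)² + (-4.72)² + (-3.35)² + (0.44)² + (1.89)² + (-1.09)² + (0.82)² + (2.76)² + (4.07)² = 102.0800.
Posterior: Inv-Gamma(2.1 + 11/2, 13.2 + 102.0800/2) = Inv-Gamma(7.60, 64.24000).
E[σ²|data] = β/(α−1) = 64.24000/6.60 = 9.7333.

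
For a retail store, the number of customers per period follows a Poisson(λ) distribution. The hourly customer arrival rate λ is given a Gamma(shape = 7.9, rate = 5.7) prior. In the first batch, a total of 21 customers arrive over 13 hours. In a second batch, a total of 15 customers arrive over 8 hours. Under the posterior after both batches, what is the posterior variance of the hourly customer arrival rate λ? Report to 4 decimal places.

0.0616

With a Gamma(shape α, rate β) prior, the Poisson likelihood is conjugate: the posterior is Gamma(α + ΣXᵢ, β + n).
After batch 1: Gamma(α+S, β+n) = Gamma(7.9+21, 5.7+13) = Gamma(28.9, 18.7).
After batch 2: Gamma(α+S, β+n) = Gamma(28.9+15, 18.7+8) = Gamma(43.9, 26.7).
Var = α/β² = 43.9/26.7² = 0.0616.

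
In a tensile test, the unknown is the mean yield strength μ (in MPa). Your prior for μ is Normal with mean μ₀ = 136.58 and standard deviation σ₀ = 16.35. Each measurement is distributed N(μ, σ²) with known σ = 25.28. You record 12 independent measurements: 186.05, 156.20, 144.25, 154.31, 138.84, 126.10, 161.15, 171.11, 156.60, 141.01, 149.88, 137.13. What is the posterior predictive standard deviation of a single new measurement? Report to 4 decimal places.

For Normal data with known variance σ², a Normal(μ₀, σ₀²) prior on μ is conjugate. Posterior precision = 1/σ₀² + n/σ²; posterior mean is the precision-weighted average of μ₀ and x̄.
σ₀² = 16.35² = 267.3225, σ² = 25.28² = 639.0784; σ² + n·σ₀² = 639.0784 + 12·267.3225 = 3846.9484.
Posterior precision = 1/σ₀² + n/σ² = 1/267.3225 + 12/639.0784 = (σ² + n·σ₀²)/(σ₀²σ²) = 3846.9484/(267.3225·639.0784); posterior variance σₙ² = σ₀²σ²/(σ² + n·σ₀²) = 267.3225·639.0784/3846.9484 = 44.409235.
Predictive variance for one new observation = σₙ² + σ² = 267.3225·639.0784/3846.9484 + 639.0784 = σ²·(σ₀² + 3846.9484)/3846.9484 = 639.0784·4114.2709/3846.9484 = 683.487635; SD = √(639.0784·4114.2709/3846.9484) = 26.1436.

26.1436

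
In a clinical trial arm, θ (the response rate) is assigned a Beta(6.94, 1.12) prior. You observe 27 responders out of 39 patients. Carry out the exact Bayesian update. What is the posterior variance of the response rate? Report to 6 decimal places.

0.004184

The Beta prior is conjugate to a Binomial/Bernoulli likelihood; the update adds successes to α and failures to β.
Posterior: Beta(α+k, β+n−k) = Beta(6.94+27, 1.12+12) = Beta(33.94, 13.12).
Var = αβ/((α+β)²(α+β+1)) = 33.94·13.12/(47.06²·48.06) = 0.004184.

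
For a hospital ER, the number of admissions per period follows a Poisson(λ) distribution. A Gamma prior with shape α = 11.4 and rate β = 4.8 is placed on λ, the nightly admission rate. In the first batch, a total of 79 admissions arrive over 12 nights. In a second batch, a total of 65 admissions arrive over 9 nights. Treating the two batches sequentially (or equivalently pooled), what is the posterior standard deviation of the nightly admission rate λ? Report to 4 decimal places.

0.4832

With a Gamma(shape α, rate β) prior, the Poisson likelihood is conjugate: the posterior is Gamma(α + ΣXᵢ, β + n).
After batch 1: Gamma(α+S, β+n) = Gamma(11.4+79, 4.8+12) = Gamma(90.4, 16.8).
After batch 2: Gamma(α+S, β+n) = Gamma(90.4+65, 16.8+9) = Gamma(155.4, 25.8).
SD = √α/β = √155.4/25.8 = 0.4832.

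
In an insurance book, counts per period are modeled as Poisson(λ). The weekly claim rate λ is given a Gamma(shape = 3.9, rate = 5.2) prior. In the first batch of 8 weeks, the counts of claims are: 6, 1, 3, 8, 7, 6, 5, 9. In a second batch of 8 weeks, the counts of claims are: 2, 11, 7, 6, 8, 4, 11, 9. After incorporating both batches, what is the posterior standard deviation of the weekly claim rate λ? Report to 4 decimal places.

0.4877

With a Gamma(shape α, rate β) prior, the Poisson likelihood is conjugate: the posterior is Gamma(α + ΣXᵢ, β + n).
Batch 1: sum of counts S = 45 over n = 8 weeks.
After batch 1: Gamma(α+S, β+n) = Gamma(3.9+45, 5.2+8) = Gamma(48.9, 13.2).
Batch 2: sum of counts S = 58 over n = 8 weeks.
After batch 2: Gamma(α+S, β+n) = Gamma(48.9+58, 13.2+8) = Gamma(106.9, 21.2).
SD = √α/β = √106.9/21.2 = 0.4877.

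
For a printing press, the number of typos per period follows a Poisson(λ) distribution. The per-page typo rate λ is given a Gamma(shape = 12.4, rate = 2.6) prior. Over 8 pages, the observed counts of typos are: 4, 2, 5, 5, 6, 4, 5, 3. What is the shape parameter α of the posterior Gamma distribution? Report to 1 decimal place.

With a Gamma(shape α, rate β) prior, the Poisson likelihood is conjugate: the posterior is Gamma(α + ΣXᵢ, β + n).
Sum of counts S = 34 over n = 8 pages.
Posterior: Gamma(α+S, β+n) = Gamma(12.4+34, 2.6+8) = Gamma(46.4, 10.6).
Posterior α = 46.4.

46.4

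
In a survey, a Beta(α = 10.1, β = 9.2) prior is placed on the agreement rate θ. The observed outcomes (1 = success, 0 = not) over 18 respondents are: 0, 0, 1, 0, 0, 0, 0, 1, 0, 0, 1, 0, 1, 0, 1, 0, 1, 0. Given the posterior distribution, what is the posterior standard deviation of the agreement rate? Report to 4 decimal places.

The Beta prior is conjugate to a Binomial/Bernoulli likelihood; the update adds successes to α and failures to β.
Posterior: Beta(α+k, β+n−k) = Beta(10.1+6, 9.2+12) = Beta(16.1, 21.2).
Var = αβ/((α+β)²(α+β+1)) = 16.1·21.2/(37.3²·38.3) = 0.00640539; SD = √0.00640539 = 0.0800.

0.0800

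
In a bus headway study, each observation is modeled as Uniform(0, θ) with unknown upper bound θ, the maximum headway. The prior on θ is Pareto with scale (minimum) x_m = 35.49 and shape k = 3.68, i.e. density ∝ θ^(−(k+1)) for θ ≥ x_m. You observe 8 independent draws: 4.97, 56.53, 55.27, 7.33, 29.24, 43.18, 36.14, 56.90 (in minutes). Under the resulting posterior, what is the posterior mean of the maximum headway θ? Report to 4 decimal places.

A Pareto(scale x_m, shape k) prior on the upper bound θ of Uniform(0, θ) is conjugate: posterior is Pareto(max(x_m, max xᵢ), k + n).
Sample maximum = 56.90; prior scale x_m = 35.49 → posterior scale = max = 56.90.
Posterior shape = 3.68 + 8 = 11.68.
E[θ|data] = k·x_m/(k−1) = 11.68·56.90/10.68 = 62.2277.

62.2277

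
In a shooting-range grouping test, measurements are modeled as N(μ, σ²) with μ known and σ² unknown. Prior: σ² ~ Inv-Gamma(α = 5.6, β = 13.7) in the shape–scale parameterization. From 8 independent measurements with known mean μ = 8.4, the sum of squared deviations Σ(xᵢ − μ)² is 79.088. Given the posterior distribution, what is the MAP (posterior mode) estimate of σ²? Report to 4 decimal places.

5.0230

With known mean μ and an Inverse-Gamma(α, β) prior on σ², the Normal likelihood is conjugate: posterior is Inv-Gamma(α + n/2, β + Σ(xᵢ−μ)²/2).
Posterior: Inv-Gamma(5.6 + 8/2, 13.7 + 79.088/2) = Inv-Gamma(9.60, 53.2440).
Mode = β/(α+1) = 53.2440/10.60 = 5.0230.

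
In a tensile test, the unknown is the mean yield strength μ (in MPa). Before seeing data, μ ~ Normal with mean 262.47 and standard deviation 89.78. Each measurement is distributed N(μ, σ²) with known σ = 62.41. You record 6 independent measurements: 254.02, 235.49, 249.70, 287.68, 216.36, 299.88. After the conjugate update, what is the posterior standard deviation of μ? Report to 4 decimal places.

For Normal data with known variance σ², a Normal(μ₀, σ₀²) prior on μ is conjugate. Posterior precision = 1/σ₀² + n/σ²; posterior mean is the precision-weighted average of μ₀ and x̄.
σ₀² = 89.78² = 8060.4484, σ² = 62.41² = 3895.0081; σ² + n·σ₀² = 3895.0081 + 6·8060.4484 = 52257.6985.
Posterior precision = 1/σ₀² + n/σ² = 1/8060.4484 + 6/3895.0081 = (σ² + n·σ₀²)/(σ₀²σ²) = 52257.6985/(8060.4484·3895.0081); posterior variance σₙ² = σ₀²σ²/(σ² + n·σ₀²) = 8060.4484·3895.0081/52257.6985 = 600.782520.
Posterior SD = √σₙ² = √(8060.4484·3895.0081/52257.6985) = 24.5109.

24.5109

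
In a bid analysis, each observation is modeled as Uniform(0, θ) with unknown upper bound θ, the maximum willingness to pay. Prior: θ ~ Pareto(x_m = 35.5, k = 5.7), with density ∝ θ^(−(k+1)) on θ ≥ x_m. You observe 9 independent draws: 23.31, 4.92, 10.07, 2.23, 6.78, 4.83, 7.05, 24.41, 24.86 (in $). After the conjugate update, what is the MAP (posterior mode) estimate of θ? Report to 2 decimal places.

A Pareto(scale x_m, shape k) prior on the upper bound θ of Uniform(0, θ) is conjugate: posterior is Pareto(max(x_m, max xᵢ), k + n).
Sample maximum = 24.86; prior scale x_m = 35.5 → posterior scale = max = 35.50.
Posterior shape = 5.7 + 9 = 14.7.
The Pareto density is decreasing on [x_m, ∞), so the mode is x_m = 35.50.

35.50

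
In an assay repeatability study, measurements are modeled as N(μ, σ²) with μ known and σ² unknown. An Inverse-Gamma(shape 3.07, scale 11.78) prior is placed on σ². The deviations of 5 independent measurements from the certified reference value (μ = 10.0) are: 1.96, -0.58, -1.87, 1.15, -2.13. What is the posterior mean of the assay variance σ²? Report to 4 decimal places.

4.0585

With known mean μ and an Inverse-Gamma(α, β) prior on σ², the Normal likelihood is conjugate: posterior is Inv-Gamma(α + n/2, β + Σ(xᵢ−μ)²/2).
Σ(xᵢ−μ)² = (1.96)² + (-0.58)² + (-1.87)² + (1.15)² + (-2.13)² = 13.5343.
Posterior: Inv-Gamma(3.07 + 5/2, 11.78 + 13.5343/2) = Inv-Gamma(5.57, 18.54715).
E[σ²|data] = β/(α−1) = 18.54715/4.57 = 4.0585.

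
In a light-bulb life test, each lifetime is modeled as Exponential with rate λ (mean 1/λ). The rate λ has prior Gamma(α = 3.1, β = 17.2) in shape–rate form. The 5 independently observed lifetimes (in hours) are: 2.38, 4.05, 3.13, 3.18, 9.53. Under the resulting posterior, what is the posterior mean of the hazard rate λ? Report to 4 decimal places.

With a Gamma(shape α, rate β) prior on the exponential rate λ, the posterior after n observations with total T = Σxᵢ is Gamma(α+n, β+T).
Sum of observations T = 22.27 hours; n = 5.
Posterior: Gamma(3.1+5, 17.2+22.27) = Gamma(8.1, 39.47).
Posterior mean of λ = α/β = 8.1/39.47 = 0.2052.

0.2052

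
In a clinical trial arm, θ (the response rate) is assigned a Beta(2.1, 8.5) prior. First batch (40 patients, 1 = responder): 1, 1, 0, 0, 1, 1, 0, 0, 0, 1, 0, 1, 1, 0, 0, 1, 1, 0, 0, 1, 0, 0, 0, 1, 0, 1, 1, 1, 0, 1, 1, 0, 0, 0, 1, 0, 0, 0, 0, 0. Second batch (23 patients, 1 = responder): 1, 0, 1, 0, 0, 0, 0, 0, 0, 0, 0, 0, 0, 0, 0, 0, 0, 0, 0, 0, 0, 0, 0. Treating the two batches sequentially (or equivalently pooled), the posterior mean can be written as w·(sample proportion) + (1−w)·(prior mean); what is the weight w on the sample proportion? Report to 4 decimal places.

0.8560

The Beta prior is conjugate to a Binomial/Bernoulli likelihood; the update adds successes to α and failures to β.
Total number of patients: n = 40 + 23 = 63.
Posterior mean = (α₀+k)/(α₀+β₀+n) = [n/(α₀+β₀+n)]·(k/n) + [(α₀+β₀)/(α₀+β₀+n)]·α₀/(α₀+β₀), so only n and the prior enter the weight.
The weight on the data is w = n/(α₀+β₀+n) = 63/(2.1+8.5+63) = 63/73.6 = 0.8560.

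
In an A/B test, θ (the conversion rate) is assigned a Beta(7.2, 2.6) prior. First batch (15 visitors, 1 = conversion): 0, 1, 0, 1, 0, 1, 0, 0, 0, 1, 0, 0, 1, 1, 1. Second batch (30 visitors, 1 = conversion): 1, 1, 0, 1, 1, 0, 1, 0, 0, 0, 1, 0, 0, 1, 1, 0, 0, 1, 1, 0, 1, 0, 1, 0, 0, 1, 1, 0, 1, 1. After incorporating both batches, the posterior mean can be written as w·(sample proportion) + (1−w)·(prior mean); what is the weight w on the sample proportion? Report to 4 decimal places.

The Beta prior is conjugate to a Binomial/Bernoulli likelihood; the update adds successes to α and failures to β.
Total number of visitors: n = 15 + 30 = 45.
Posterior mean = (α₀+k)/(α₀+β₀+n) = [n/(α₀+β₀+n)]·(k/n) + [(α₀+β₀)/(α₀+β₀+n)]·α₀/(α₀+β₀), so only n and the prior enter the weight.
The weight on the data is w = n/(α₀+β₀+n) = 45/(7.2+2.6+45) = 45/54.8 = 0.8212.

0.8212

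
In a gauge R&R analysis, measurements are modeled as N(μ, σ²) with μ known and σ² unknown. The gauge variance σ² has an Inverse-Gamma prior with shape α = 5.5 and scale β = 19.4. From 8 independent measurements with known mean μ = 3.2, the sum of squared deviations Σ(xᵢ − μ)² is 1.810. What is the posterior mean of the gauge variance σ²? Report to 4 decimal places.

With known mean μ and an Inverse-Gamma(α, β) prior on σ², the Normal likelihood is conjugate: posterior is Inv-Gamma(α + n/2, β + Σ(xᵢ−μ)²/2).
Posterior: Inv-Gamma(5.5 + 8/2, 19.4 + 1.810/2) = Inv-Gamma(9.50, 20.3050).
E[σ²|data] = β/(α−1) = 20.3050/8.50 = 2.3888.

2.3888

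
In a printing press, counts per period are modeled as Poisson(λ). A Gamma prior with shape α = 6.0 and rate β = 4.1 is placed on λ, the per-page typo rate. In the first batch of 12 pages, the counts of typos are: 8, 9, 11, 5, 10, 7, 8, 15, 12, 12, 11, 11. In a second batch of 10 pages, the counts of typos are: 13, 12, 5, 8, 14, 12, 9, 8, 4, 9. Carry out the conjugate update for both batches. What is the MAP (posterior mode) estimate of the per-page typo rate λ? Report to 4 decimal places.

With a Gamma(shape α, rate β) prior, the Poisson likelihood is conjugate: the posterior is Gamma(α + ΣXᵢ, β + n).
Batch 1: sum of counts S = 119 over n = 12 pages.
After batch 1: Gamma(α+S, β+n) = Gamma(6.0+119, 4.1+12) = Gamma(125.0, 16.1).
Batch 2: sum of counts S = 94 over n = 10 pages.
After batch 2: Gamma(α+S, β+n) = Gamma(125.0+94, 16.1+10) = Gamma(219.0, 26.1).
Mode of Gamma(α,β) for α≥1 is (α−1)/β = 218.0/26.1 = 8.3525.

8.3525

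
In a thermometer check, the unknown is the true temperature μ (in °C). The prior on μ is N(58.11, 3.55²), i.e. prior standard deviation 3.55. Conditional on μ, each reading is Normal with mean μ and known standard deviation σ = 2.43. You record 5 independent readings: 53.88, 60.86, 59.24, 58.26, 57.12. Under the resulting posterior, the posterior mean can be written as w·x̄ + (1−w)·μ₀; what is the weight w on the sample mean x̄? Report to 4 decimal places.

For Normal data with known variance σ², a Normal(μ₀, σ₀²) prior on μ is conjugate. Posterior precision = 1/σ₀² + n/σ²; posterior mean is the precision-weighted average of μ₀ and x̄.
σ₀² = 3.55² = 12.6025, σ² = 2.43² = 5.9049. Prior precision 1/σ₀² = 1/12.6025; data precision n/σ² = 5/5.9049.
w = (n/σ²)/(1/σ₀² + n/σ²) = n·σ₀²/(σ² + n·σ₀²) = 5·12.6025/(5.9049 + 5·12.6025) = 63.0125/68.9174 = 0.9143.

0.9143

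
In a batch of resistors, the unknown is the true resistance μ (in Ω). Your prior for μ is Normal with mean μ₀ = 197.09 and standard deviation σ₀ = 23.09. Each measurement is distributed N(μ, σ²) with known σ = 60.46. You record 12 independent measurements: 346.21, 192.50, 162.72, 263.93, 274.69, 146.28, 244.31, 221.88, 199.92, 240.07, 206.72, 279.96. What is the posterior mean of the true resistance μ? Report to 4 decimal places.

219.0514

For Normal data with known variance σ², a Normal(μ₀, σ₀²) prior on μ is conjugate. Posterior precision = 1/σ₀² + n/σ²; posterior mean is the precision-weighted average of μ₀ and x̄.
Σxᵢ = 346.21 + 192.50 + 162.72 + 263.93 + 274.69 + 146.28 + 244.31 + 221.88 + 199.92 + 240.07 + 206.72 + 279.96 = 2779.19, so n·x̄ = 2779.19.
σ₀² = 23.09² = 533.1481, σ² = 60.46² = 3655.4116; σ² + n·σ₀² = 3655.4116 + 12·533.1481 = 10053.1888.
Posterior mean = (μ₀/σ₀² + n·x̄/σ²)/(1/σ₀² + n/σ²) = (σ²·μ₀ + σ₀²·n·x̄)/(σ² + n·σ₀²) = (3655.4116·197.09 + 533.1481·2779.19)/10053.1888 = 2202164.940283/10053.1888 = 219.0514.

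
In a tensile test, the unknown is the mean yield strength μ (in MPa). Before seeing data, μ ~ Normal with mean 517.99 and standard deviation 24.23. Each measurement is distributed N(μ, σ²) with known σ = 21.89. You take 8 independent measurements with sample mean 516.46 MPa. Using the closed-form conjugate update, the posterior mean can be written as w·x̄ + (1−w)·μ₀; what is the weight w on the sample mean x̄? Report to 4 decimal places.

0.9074

For Normal data with known variance σ², a Normal(μ₀, σ₀²) prior on μ is conjugate. Posterior precision = 1/σ₀² + n/σ²; posterior mean is the precision-weighted average of μ₀ and x̄.
σ₀² = 24.23² = 587.0929, σ² = 21.89² = 479.1721. Prior precision 1/σ₀² = 1/587.0929; data precision n/σ² = 8/479.1721.
w = (n/σ²)/(1/σ₀² + n/σ²) = n·σ₀²/(σ² + n·σ₀²) = 8·587.0929/(479.1721 + 8·587.0929) = 4696.7432/5175.9153 = 0.9074.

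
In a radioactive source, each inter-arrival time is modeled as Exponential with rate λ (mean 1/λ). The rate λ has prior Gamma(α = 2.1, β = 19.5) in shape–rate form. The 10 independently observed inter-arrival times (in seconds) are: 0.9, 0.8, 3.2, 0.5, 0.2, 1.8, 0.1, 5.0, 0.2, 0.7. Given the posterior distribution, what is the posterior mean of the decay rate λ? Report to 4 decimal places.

0.3678

With a Gamma(shape α, rate β) prior on the exponential rate λ, the posterior after n observations with total T = Σxᵢ is Gamma(α+n, β+T).
Sum of observations T = 13.4 seconds; n = 10.
Posterior: Gamma(2.1+10, 19.5+13.4) = Gamma(12.1, 32.9).
Posterior mean of λ = α/β = 12.1/32.9 = 0.3678.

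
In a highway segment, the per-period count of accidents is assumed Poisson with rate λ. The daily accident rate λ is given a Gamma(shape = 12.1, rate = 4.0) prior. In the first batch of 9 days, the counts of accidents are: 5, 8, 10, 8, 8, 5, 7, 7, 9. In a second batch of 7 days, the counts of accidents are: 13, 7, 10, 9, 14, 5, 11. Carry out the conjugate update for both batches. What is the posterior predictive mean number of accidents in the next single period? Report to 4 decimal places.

7.4050

With a Gamma(shape α, rate β) prior, the Poisson likelihood is conjugate: the posterior is Gamma(α + ΣXᵢ, β + n).
Batch 1: sum of counts S = 67 over n = 9 days.
After batch 1: Gamma(α+S, β+n) = Gamma(12.1+67, 4.0+9) = Gamma(79.1, 13.0).
Batch 2: sum of counts S = 69 over n = 7 days.
After batch 2: Gamma(α+S, β+n) = Gamma(79.1+69, 13.0+7) = Gamma(148.1, 20.0).
The predictive distribution for one future period is NegBinom with mean α/β = 7.4050.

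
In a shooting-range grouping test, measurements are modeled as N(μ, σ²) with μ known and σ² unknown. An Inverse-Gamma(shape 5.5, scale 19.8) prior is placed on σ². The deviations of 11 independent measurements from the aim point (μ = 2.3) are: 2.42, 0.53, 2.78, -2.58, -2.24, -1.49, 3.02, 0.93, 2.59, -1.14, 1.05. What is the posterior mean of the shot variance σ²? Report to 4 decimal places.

4.3228

With known mean μ and an Inverse-Gamma(α, β) prior on σ², the Normal likelihood is conjugate: posterior is Inv-Gamma(α + n/2, β + Σ(xᵢ−μ)²/2).
Σ(xᵢ−μ)² = (2.42)² + (0.53)² + (2.78)² + (-2.58)² + (-2.24)² + (-1.49)² + (3.02)² + (0.93)² + (2.59)² + (-1.14)² + (1.05)² = 46.8553.
Posterior: Inv-Gamma(5.5 + 11/2, 19.8 + 46.8553/2) = Inv-Gamma(11.00, 43.22765).
E[σ²|data] = β/(α−1) = 43.22765/10.00 = 4.3228.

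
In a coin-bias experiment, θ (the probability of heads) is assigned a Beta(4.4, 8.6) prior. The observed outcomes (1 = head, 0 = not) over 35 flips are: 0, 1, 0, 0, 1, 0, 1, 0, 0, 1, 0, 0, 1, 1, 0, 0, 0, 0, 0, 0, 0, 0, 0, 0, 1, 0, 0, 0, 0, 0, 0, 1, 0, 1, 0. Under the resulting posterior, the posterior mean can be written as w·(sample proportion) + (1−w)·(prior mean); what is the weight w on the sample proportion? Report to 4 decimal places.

0.7292

The Beta prior is conjugate to a Binomial/Bernoulli likelihood; the update adds successes to α and failures to β.
Posterior mean = (α₀+k)/(α₀+β₀+n) = [n/(α₀+β₀+n)]·(k/n) + [(α₀+β₀)/(α₀+β₀+n)]·α₀/(α₀+β₀), so only n and the prior enter the weight.
The weight on the data is w = n/(α₀+β₀+n) = 35/(4.4+8.6+35) = 35/48.0 = 0.7292.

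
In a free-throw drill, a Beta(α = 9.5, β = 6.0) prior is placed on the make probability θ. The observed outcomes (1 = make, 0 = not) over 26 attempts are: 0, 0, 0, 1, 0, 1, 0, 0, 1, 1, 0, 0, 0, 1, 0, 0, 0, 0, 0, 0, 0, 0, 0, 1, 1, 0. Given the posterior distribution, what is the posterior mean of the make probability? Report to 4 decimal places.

The Beta prior is conjugate to a Binomial/Bernoulli likelihood; the update adds successes to α and failures to β.
Posterior: Beta(α+k, β+n−k) = Beta(9.5+7, 6.0+19) = Beta(16.5, 25.0).
Posterior mean = α/(α+β) = 16.5/41.5 = 0.3976.

0.3976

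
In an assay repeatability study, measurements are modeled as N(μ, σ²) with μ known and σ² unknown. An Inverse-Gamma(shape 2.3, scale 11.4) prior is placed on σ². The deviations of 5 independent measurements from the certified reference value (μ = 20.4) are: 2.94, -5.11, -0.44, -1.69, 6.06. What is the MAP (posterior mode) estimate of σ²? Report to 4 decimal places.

8.3904

With known mean μ and an Inverse-Gamma(α, β) prior on σ², the Normal likelihood is conjugate: posterior is Inv-Gamma(α + n/2, β + Σ(xᵢ−μ)²/2).
Σ(xᵢ−μ)² = (2.94)² + (-5.11)² + (-0.44)² + (-1.69)² + (6.06)² = 74.5290.
Posterior: Inv-Gamma(2.3 + 5/2, 11.4 + 74.5290/2) = Inv-Gamma(4.80, 48.66450).
Mode = β/(α+1) = 48.66450/5.80 = 8.3904.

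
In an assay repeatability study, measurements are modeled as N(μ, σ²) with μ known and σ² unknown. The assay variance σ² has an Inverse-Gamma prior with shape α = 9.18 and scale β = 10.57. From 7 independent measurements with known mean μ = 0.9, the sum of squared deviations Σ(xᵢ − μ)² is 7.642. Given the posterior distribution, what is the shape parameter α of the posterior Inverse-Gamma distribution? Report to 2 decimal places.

12.68

With known mean μ and an Inverse-Gamma(α, β) prior on σ², the Normal likelihood is conjugate: posterior is Inv-Gamma(α + n/2, β + Σ(xᵢ−μ)²/2).
Posterior: Inv-Gamma(9.18 + 7/2, 10.57 + 7.642/2) = Inv-Gamma(12.68, 14.3910).
Posterior α = 12.68.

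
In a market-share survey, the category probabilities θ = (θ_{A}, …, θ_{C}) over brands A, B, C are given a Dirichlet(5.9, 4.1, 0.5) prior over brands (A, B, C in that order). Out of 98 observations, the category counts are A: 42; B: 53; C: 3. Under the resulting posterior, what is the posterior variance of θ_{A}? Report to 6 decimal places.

0.002252

The Dirichlet prior is conjugate to the Multinomial likelihood: each posterior αⱼ = prior αⱼ + observed count nⱼ.
Posterior concentration: (47.9, 57.1, 3.5), total = 108.5.
Var[θ_j] = α_j(Σα−α_j)/((Σα)²(Σα+1)) = 47.9·60.6/(108.5²·109.5) = 0.002252.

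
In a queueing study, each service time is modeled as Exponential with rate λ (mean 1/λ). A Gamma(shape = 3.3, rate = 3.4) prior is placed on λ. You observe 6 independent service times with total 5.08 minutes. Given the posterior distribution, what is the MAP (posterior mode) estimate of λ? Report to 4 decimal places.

0.9788

With a Gamma(shape α, rate β) prior on the exponential rate λ, the posterior after n observations with total T = Σxᵢ is Gamma(α+n, β+T).
Posterior: Gamma(3.3+6, 3.4+5.08) = Gamma(9.3, 8.48).
Mode = (α−1)/β = 0.9788.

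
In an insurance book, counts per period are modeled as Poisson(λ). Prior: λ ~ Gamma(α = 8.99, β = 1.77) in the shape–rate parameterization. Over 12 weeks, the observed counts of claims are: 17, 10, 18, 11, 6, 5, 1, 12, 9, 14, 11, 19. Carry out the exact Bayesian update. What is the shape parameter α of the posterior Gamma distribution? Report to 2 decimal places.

141.99

With a Gamma(shape α, rate β) prior, the Poisson likelihood is conjugate: the posterior is Gamma(α + ΣXᵢ, β + n).
Sum of counts S = 133 over n = 12 weeks.
Posterior: Gamma(α+S, β+n) = Gamma(8.99+133, 1.77+12) = Gamma(141.99, 13.77).
Posterior α = 141.99.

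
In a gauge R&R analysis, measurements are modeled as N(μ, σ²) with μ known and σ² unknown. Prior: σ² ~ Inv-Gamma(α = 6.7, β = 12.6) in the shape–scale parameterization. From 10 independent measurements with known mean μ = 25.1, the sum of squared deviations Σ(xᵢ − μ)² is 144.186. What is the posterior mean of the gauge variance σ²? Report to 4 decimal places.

7.9152

With known mean μ and an Inverse-Gamma(α, β) prior on σ², the Normal likelihood is conjugate: posterior is Inv-Gamma(α + n/2, β + Σ(xᵢ−μ)²/2).
Posterior: Inv-Gamma(6.7 + 10/2, 12.6 + 144.186/2) = Inv-Gamma(11.70, 84.6930).
E[σ²|data] = β/(α−1) = 84.6930/10.70 = 7.9152.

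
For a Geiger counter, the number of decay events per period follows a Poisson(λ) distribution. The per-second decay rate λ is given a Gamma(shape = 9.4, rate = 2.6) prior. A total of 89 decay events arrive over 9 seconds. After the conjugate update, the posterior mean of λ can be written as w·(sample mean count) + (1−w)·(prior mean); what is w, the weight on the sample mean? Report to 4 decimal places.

0.7759

With a Gamma(shape α, rate β) prior, the Poisson likelihood is conjugate: the posterior is Gamma(α + ΣXᵢ, β + n).
Posterior mean = (α₀+S)/(β₀+n) = [n/(β₀+n)]·(S/n) + [β₀/(β₀+n)]·(α₀/β₀), so only n and β₀ enter the weight.
Weight on data w = n/(β₀+n) = 9/(2.6+9) = 9/11.6 = 0.7759.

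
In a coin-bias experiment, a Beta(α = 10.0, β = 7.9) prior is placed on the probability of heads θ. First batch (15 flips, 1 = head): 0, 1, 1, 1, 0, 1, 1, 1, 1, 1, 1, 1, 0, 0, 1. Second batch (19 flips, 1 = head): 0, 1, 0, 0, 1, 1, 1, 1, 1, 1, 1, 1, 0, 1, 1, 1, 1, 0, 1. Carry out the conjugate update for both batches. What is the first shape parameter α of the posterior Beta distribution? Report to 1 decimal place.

The Beta prior is conjugate to a Binomial/Bernoulli likelihood; the update adds successes to α and failures to β.
After batch 1: Beta(10.0+11, 7.9+4) = Beta(21.0, 11.9).
After batch 2: Beta(21.0+14, 11.9+5) = Beta(35.0, 16.9).
Posterior α = 35.0.

35.0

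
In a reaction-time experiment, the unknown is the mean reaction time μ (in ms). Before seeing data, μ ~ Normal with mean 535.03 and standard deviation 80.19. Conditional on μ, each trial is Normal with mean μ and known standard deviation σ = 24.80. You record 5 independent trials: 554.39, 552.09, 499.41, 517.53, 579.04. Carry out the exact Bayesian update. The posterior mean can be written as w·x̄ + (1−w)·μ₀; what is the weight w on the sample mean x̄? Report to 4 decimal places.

For Normal data with known variance σ², a Normal(μ₀, σ₀²) prior on μ is conjugate. Posterior precision = 1/σ₀² + n/σ²; posterior mean is the precision-weighted average of μ₀ and x̄.
σ₀² = 80.19² = 6430.4361, σ² = 24.80² = 615.04. Prior precision 1/σ₀² = 1/6430.4361; data precision n/σ² = 5/615.04.
w = (n/σ²)/(1/σ₀² + n/σ²) = n·σ₀²/(σ² + n·σ₀²) = 5·6430.4361/(615.04 + 5·6430.4361) = 32152.1805/32767.2205 = 0.9812.

0.9812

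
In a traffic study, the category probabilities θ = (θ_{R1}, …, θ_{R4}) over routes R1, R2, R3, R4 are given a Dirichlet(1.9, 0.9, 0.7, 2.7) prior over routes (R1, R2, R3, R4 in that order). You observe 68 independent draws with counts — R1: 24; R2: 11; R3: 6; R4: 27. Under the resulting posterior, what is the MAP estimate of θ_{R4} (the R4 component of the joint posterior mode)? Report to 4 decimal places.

0.4088

The Dirichlet prior is conjugate to the Multinomial likelihood: each posterior αⱼ = prior αⱼ + observed count nⱼ.
Posterior concentration: (25.9, 11.9, 6.7, 29.7), total = 74.2.
Joint mode component: (α_{R4}−1)/(Σα−K) = 28.7/70.2 = 0.4088.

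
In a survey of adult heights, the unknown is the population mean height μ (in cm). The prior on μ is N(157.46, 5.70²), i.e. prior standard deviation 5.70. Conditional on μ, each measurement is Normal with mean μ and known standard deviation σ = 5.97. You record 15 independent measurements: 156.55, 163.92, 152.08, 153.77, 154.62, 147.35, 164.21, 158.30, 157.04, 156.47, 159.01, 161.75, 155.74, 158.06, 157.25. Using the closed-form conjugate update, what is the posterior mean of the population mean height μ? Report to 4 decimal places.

157.1009

For Normal data with known variance σ², a Normal(μ₀, σ₀²) prior on μ is conjugate. Posterior precision = 1/σ₀² + n/σ²; posterior mean is the precision-weighted average of μ₀ and x̄.
Σxᵢ = 156.55 + 163.92 + 152.08 + 153.77 + 154.62 + 147.35 + 164.21 + 158.30 + 157.04 + 156.47 + 159.01 + 161.75 + 155.74 + 158.06 + 157.25 = 2356.12, so n·x̄ = 2356.12.
σ₀² = 5.70² = 32.49, σ² = 5.97² = 35.6409; σ² + n·σ₀² = 35.6409 + 15·32.49 = 522.9909.
Posterior mean = (μ₀/σ₀² + n·x̄/σ²)/(1/σ₀² + n/σ²) = (σ²·μ₀ + σ₀²·n·x̄)/(σ² + n·σ₀²) = (35.6409·157.46 + 32.49·2356.12)/522.9909 = 82162.354914/522.9909 = 157.1009.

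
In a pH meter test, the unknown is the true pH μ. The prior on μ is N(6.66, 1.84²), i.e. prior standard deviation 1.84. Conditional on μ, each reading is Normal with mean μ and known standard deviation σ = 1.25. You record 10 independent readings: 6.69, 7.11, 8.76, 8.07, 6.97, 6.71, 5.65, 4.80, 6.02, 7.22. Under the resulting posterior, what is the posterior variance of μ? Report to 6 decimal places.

0.149357

For Normal data with known variance σ², a Normal(μ₀, σ₀²) prior on μ is conjugate. Posterior precision = 1/σ₀² + n/σ²; posterior mean is the precision-weighted average of μ₀ and x̄.
σ₀² = 1.84² = 3.3856, σ² = 1.25² = 1.5625; σ² + n·σ₀² = 1.5625 + 10·3.3856 = 35.4185.
Posterior precision = 1/σ₀² + n/σ² = 1/3.3856 + 10/1.5625 = (σ² + n·σ₀²)/(σ₀²σ²) = 35.4185/(3.3856·1.5625); posterior variance σₙ² = σ₀²σ²/(σ² + n·σ₀²) = 3.3856·1.5625/35.4185 = 0.149357.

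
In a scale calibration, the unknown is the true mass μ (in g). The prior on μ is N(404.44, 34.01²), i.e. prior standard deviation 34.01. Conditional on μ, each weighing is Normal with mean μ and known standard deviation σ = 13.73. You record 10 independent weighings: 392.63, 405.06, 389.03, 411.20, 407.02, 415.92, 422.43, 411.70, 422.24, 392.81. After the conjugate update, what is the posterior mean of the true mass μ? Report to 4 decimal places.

For Normal data with known variance σ², a Normal(μ₀, σ₀²) prior on μ is conjugate. Posterior precision = 1/σ₀² + n/σ²; posterior mean is the precision-weighted average of μ₀ and x̄.
Σxᵢ = 392.63 + 405.06 + 389.03 + 411.20 + 407.02 + 415.92 + 422.43 + 411.70 + 422.24 + 392.81 = 4070.04, so n·x̄ = 4070.04.
σ₀² = 34.01² = 1156.6801, σ² = 13.73² = 188.5129; σ² + n·σ₀² = 188.5129 + 10·1156.6801 = 11755.3139.
Posterior mean = (μ₀/σ₀² + n·x̄/σ²)/(1/σ₀² + n/σ²) = (σ²·μ₀ + σ₀²·n·x̄)/(σ² + n·σ₀²) = (188.5129·404.44 + 1156.6801·4070.04)/11755.3139 = 4783976.43148/11755.3139 = 406.9629.

406.9629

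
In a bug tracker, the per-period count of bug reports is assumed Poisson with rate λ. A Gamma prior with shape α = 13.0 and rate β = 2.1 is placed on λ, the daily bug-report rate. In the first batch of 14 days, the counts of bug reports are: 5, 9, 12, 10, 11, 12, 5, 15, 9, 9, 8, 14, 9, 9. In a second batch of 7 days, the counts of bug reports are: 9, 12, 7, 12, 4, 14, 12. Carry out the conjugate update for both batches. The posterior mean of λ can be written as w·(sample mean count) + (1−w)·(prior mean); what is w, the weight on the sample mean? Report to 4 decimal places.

With a Gamma(shape α, rate β) prior, the Poisson likelihood is conjugate: the posterior is Gamma(α + ΣXᵢ, β + n).
Total number of days: n = 14 + 7 = 21.
Posterior mean = (α₀+S)/(β₀+n) = [n/(β₀+n)]·(S/n) + [β₀/(β₀+n)]·(α₀/β₀), so only n and β₀ enter the weight.
Weight on data w = n/(β₀+n) = 21/(2.1+21) = 21/23.1 = 0.9091.

0.9091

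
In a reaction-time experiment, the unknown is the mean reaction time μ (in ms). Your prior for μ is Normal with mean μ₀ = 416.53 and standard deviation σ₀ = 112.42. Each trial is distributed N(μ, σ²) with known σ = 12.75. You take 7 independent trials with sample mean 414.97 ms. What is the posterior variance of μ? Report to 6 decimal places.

23.180619

For Normal data with known variance σ², a Normal(μ₀, σ₀²) prior on μ is conjugate. Posterior precision = 1/σ₀² + n/σ²; posterior mean is the precision-weighted average of μ₀ and x̄.
σ₀² = 112.42² = 12638.2564, σ² = 12.75² = 162.5625; σ² + n·σ₀² = 162.5625 + 7·12638.2564 = 88630.3573.
Posterior precision = 1/σ₀² + n/σ² = 1/12638.2564 + 7/162.5625 = (σ² + n·σ₀²)/(σ₀²σ²) = 88630.3573/(12638.2564·162.5625); posterior variance σₙ² = σ₀²σ²/(σ² + n·σ₀²) = 12638.2564·162.5625/88630.3573 = 23.180619.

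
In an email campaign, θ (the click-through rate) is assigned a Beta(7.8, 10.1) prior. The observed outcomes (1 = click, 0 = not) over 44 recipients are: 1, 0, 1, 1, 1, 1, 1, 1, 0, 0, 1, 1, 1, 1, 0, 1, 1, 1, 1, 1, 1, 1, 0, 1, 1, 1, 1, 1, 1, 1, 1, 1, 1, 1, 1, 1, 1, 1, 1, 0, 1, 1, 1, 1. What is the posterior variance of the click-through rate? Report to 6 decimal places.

The Beta prior is conjugate to a Binomial/Bernoulli likelihood; the update adds successes to α and failures to β.
Posterior: Beta(α+k, β+n−k) = Beta(7.8+38, 10.1+6) = Beta(45.8, 16.1).
Var = αβ/((α+β)²(α+β+1)) = 45.8·16.1/(61.9²·62.9) = 0.003060.

0.003060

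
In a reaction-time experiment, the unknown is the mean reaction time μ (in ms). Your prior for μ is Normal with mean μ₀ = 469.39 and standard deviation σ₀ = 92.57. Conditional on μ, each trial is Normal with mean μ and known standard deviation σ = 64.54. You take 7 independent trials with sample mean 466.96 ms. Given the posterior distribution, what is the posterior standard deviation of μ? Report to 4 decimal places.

23.5886

For Normal data with known variance σ², a Normal(μ₀, σ₀²) prior on μ is conjugate. Posterior precision = 1/σ₀² + n/σ²; posterior mean is the precision-weighted average of μ₀ and x̄.
σ₀² = 92.57² = 8569.2049, σ² = 64.54² = 4165.4116; σ² + n·σ₀² = 4165.4116 + 7·8569.2049 = 64149.8459.
Posterior precision = 1/σ₀² + n/σ² = 1/8569.2049 + 7/4165.4116 = (σ² + n·σ₀²)/(σ₀²σ²) = 64149.8459/(8569.2049·4165.4116); posterior variance σₙ² = σ₀²σ²/(σ² + n·σ₀²) = 8569.2049·4165.4116/64149.8459 = 556.420128.
Posterior SD = √σₙ² = √(8569.2049·4165.4116/64149.8459) = 23.5886.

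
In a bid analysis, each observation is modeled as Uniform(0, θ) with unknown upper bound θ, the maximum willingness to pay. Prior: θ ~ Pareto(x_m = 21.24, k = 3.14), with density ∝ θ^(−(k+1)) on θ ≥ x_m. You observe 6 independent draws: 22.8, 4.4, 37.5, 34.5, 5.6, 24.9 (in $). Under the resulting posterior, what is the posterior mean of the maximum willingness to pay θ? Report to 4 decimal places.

42.1069

A Pareto(scale x_m, shape k) prior on the upper bound θ of Uniform(0, θ) is conjugate: posterior is Pareto(max(x_m, max xᵢ), k + n).
Sample maximum = 37.5; prior scale x_m = 21.24 → posterior scale = max = 37.50.
Posterior shape = 3.14 + 6 = 9.14.
E[θ|data] = k·x_m/(k−1) = 9.14·37.50/8.14 = 42.1069.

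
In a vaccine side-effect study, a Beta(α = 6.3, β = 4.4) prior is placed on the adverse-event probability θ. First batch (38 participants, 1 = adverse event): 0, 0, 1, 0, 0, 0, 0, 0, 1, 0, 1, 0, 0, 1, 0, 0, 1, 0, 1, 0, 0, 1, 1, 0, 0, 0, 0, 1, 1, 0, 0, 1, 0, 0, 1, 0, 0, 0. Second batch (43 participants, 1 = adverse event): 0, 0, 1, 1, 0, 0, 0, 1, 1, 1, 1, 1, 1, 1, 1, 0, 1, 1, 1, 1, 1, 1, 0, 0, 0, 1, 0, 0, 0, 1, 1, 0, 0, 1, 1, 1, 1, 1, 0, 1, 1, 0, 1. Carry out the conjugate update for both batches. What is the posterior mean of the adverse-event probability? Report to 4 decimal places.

The Beta prior is conjugate to a Binomial/Bernoulli likelihood; the update adds successes to α and failures to β.
After batch 1: Beta(6.3+12, 4.4+26) = Beta(18.3, 30.4).
After batch 2: Beta(18.3+27, 30.4+16) = Beta(45.3, 46.4).
Posterior mean = α/(α+β) = 45.3/91.7 = 0.4940.

0.4940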